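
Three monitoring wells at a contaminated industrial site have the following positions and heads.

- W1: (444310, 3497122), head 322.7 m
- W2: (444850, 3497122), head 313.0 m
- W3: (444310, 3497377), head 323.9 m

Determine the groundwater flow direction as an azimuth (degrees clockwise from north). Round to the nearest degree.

∂h/∂x = (313.0 − 322.7) / (444850 − 444310) = -0.01796
∂h/∂y = (323.9 − 322.7) / (3497377 − 3497122) = +0.004706
Flow direction (−∇h) has components (+0.01796 E, -0.004706 N).
Azimuth = atan2(E, N) = atan2(+0.01796, -0.004706) = 104.7° ≈ 105°.

105°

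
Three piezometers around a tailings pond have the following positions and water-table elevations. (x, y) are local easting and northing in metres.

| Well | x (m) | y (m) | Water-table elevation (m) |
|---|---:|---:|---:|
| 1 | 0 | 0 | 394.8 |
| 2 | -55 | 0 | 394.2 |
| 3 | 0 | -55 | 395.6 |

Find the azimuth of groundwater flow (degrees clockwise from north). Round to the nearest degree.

∂h/∂x = (394.2 − 394.8) / (-55 − 0) = +0.01091
∂h/∂y = (395.6 − 394.8) / (-55 − 0) = -0.01455
Flow direction (−∇h) has components (-0.01091 E, +0.01455 N).
Azimuth = atan2(E, N) = atan2(-0.01091, +0.01455) = 323.1° ≈ 323°.

323°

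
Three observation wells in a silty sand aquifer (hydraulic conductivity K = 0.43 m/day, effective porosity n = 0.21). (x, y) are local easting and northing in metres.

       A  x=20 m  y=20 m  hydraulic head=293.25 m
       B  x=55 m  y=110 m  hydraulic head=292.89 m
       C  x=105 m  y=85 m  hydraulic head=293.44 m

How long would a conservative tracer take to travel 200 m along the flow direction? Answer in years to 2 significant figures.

Taking A as reference: B−A = (35, 90, -0.36); C−A = (85, 65, +0.19).
Solve a·Δx + b·Δy = Δh: det = 35·65 − 85·90 = -5375.
∂h/∂x = [(-0.36)·65 − (+0.19)·90] / -5375 = +0.007535
∂h/∂y = [35·(+0.19) − 85·(-0.36)] / -5375 = -0.006930
|∇h| = √(0.007535² + -0.006930²) = 0.01024
Seepage velocity v = K·i/n = 0.43 × 0.01024 / 0.21 = 0.02097 m/day.
t = 200 / 0.02097 = 9537 days = 26.1 years.

26 years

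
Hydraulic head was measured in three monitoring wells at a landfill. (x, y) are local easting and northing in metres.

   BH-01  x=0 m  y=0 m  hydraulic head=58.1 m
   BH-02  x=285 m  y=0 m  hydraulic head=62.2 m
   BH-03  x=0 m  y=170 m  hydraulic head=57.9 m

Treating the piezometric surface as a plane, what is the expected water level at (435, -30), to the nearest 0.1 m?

∂h/∂x = (62.2 − 58.1) / (285 − 0) = +0.01439
∂h/∂y = (57.9 − 58.1) / (170 − 0) = -0.001176
h(435, -30) = 58.1 + (+0.01439)·(435) + (-0.001176)·(-30) = 58.1 +6.258 +0.035 = 64.393 m.

64.4 m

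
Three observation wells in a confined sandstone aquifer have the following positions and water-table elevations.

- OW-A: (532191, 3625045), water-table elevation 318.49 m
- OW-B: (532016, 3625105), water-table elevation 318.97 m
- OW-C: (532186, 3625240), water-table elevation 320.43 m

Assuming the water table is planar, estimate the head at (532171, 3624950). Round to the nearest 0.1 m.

317.5 m

Three-point gradient (reference OW-A): Δ to OW-B = (-175, 60, +0.48), Δ to OW-C = (-5, 195, +1.94).
∂h/∂x = +0.0006741, ∂h/∂y = +0.009966 (det = -33825).
h(532171, 3624950) = 318.49 + (+0.0006741)·(-20) + (+0.009966)·(-95) = 318.49 -0.013 -0.947 = 317.530 m.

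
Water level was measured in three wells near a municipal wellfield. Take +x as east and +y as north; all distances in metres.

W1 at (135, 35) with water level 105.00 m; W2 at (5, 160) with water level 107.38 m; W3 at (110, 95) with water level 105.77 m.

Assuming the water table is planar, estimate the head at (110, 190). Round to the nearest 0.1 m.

106.6 m

Taking W1 as reference: W2−W1 = (-130, 125, +2.38); W3−W1 = (-25, 60, +0.77).
Determinant of the coordinate differences = (-130)·60 − (-25)·125 = -4675.
∂h/∂x = [(+2.38)·60 − (+0.77)·125] / -4675 = -0.009957
∂h/∂y = [(-130)·(+0.77) − (-25)·(+2.38)] / -4675 = +0.008684
h(110, 190) = 105.00 + (-0.009957)·(-25) + (+0.008684)·(155) = 105.00 +0.249 +1.346 = 106.595 m.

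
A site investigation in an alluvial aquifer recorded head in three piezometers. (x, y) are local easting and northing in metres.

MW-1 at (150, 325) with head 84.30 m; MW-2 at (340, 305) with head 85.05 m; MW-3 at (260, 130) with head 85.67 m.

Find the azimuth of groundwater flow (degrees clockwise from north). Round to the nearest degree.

Three-point gradient (reference MW-1): Δ to MW-2 = (190, -20, +0.75), Δ to MW-3 = (110, -195, +1.37).
∂h/∂x = +0.003410, ∂h/∂y = -0.005102 (det = -34850).
Flow direction (−∇h) has components (-0.003410 E, +0.005102 N).
Azimuth = atan2(E, N) = atan2(-0.003410, +0.005102) = 326.2° ≈ 326°.

326°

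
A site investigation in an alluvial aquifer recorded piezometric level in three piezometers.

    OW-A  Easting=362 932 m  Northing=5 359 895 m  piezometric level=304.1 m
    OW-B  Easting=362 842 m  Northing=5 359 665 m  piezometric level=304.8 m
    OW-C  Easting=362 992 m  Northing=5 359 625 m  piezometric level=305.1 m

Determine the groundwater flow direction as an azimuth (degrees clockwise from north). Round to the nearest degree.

343°

Three-point gradient (reference OW-A): Δ to OW-B = (-90, -230, +0.7), Δ to OW-C = (60, -270, +1.0).
∂h/∂x = +0.001076, ∂h/∂y = -0.003465 (det = 38100).
Flow direction (−∇h) has components (-0.001076 E, +0.003465 N).
Azimuth = atan2(E, N) = atan2(-0.001076, +0.003465) = 342.7° ≈ 343°.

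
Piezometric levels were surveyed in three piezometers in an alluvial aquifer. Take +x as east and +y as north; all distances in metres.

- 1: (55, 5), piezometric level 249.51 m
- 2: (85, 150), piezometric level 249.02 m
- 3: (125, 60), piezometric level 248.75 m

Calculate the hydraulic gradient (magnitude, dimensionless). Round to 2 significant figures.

Taking 1 as reference: 2−1 = (30, 145, -0.49); 3−1 = (70, 55, -0.76).
Solve a·Δx + b·Δy = Δh: det = 30·55 − 70·145 = -8500.
∂h/∂x = [(-0.49)·55 − (-0.76)·145] / -8500 = -0.009794
∂h/∂y = [30·(-0.76) − 70·(-0.49)] / -8500 = -0.001353
|∇h| = √(-0.009794² + -0.001353²) = 0.009887

0.0099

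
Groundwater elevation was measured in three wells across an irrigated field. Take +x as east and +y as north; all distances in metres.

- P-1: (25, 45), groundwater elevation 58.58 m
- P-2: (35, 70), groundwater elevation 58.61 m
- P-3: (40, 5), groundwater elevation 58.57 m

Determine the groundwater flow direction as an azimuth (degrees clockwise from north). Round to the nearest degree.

Taking P-1 as reference: P-2−P-1 = (10, 25, +0.03); P-3−P-1 = (15, -40, -0.01).
Solve a·Δx + b·Δy = Δh: det = 10·(-40) − 15·25 = -775.
∂h/∂x = [(+0.03)·(-40) − (-0.01)·25] / -775 = +0.001226
∂h/∂y = [10·(-0.01) − 15·(+0.03)] / -775 = +0.0007097
Flow direction (−∇h) has components (-0.001226 E, -0.0007097 N).
Azimuth = atan2(E, N) = atan2(-0.001226, -0.0007097) = 239.9° ≈ 240°.

240°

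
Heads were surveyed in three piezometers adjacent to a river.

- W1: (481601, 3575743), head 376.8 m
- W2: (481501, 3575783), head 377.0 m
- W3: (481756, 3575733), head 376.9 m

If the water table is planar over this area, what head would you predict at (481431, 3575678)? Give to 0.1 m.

376.1 m

Three-point gradient (reference W1): Δ to W2 = (-100, 40, +0.2), Δ to W3 = (155, -10, +0.1).
∂h/∂x = +0.001154, ∂h/∂y = +0.007885 (det = -5200).
h(481431, 3575678) = 376.8 + (+0.001154)·(-170) + (+0.007885)·(-65) = 376.8 -0.196 -0.512 = 376.091 m.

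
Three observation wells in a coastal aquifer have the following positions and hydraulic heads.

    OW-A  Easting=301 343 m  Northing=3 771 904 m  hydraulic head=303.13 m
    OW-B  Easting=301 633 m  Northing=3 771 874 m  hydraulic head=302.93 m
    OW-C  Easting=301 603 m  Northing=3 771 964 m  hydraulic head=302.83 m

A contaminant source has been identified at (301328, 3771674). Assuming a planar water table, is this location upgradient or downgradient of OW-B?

Differences from OW-A: to OW-B (Δx, Δy, Δh) = (290, -30, -0.20); to OW-C = (260, 60, -0.30).
Determinant of the coordinate differences = 290·60 − 260·(-30) = 25200.
∂h/∂x = [(-0.20)·60 − (-0.30)·(-30)] / 25200 = -0.0008333
∂h/∂y = [290·(-0.30) − 260·(-0.20)] / 25200 = -0.001389
Head at (301328, 3771674) = 303.13 + (-0.0008333)·(-15) + (-0.001389)·(-230) = 303.46 m.
That is higher than the 302.93 m at OW-B, so the point is upgradient.

upgradient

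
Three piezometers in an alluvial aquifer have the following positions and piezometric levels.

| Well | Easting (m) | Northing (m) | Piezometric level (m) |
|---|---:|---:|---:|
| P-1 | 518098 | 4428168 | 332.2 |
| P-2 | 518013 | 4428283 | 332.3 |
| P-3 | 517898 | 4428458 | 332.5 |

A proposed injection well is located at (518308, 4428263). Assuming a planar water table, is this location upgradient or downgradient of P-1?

Differences from P-1: to P-2 (Δx, Δy, Δh) = (-85, 115, +0.1); to P-3 = (-200, 290, +0.3).
Solve a·Δx + b·Δy = Δh: det = (-85)·290 − (-200)·115 = -1650.
∂h/∂x = [(+0.1)·290 − (+0.3)·115] / -1650 = +0.003333
∂h/∂y = [(-85)·(+0.3) − (-200)·(+0.1)] / -1650 = +0.003333
Head at (518308, 4428263) = 332.2 + (+0.003333)·(210) + (+0.003333)·(95) = 333.22 m.
That is higher than the 332.2 m at P-1, so the point is upgradient.

upgradient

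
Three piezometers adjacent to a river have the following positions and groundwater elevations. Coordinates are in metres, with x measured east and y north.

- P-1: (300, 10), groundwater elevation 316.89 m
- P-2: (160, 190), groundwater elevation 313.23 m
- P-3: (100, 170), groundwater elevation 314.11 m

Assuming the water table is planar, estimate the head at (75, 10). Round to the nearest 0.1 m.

318.3 m

With h = a·x + b·y + c and P-1 as origin, the differences give:
  (-140)·a + 180·b = -3.66
  (-200)·a + 160·b = -2.78
Eliminate b (×160 and ×180, subtract): 13600·a = -85.200 → a = ∂h/∂x = -0.006265
Back-substitute: b = ∂h/∂y = -0.02521.
h(75, 10) = 316.89 + (-0.006265)·(-225) + (-0.02521)·(0) = 316.89 +1.410 -0.000 = 318.300 m.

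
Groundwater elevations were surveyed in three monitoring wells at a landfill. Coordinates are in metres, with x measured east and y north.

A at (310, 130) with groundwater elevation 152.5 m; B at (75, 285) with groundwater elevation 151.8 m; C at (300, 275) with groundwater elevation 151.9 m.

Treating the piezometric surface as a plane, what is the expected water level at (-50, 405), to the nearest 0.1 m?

With h = a·x + b·y + c and A as origin, the differences give:
  (-235)·a + 155·b = -0.7
  (-10)·a + 145·b = -0.6
Eliminate b (×145 and ×155, subtract): -32525·a = -8.50 → a = ∂h/∂x = +0.0002613
Back-substitute: b = ∂h/∂y = -0.004120.
h(-50, 405) = 152.5 + (+0.0002613)·(-360) + (-0.004120)·(275) = 152.5 -0.094 -1.133 = 151.273 m.

151.3 m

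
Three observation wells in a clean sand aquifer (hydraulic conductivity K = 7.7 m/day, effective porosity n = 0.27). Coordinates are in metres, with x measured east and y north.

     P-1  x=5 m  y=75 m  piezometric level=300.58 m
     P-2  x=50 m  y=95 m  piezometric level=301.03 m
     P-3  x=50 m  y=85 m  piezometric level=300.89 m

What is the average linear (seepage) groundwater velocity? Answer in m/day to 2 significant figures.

0.41 m/day

With h = a·x + b·y + c and P-1 as origin, the differences give:
  45·a + 20·b = +0.45
  45·a + 10·b = +0.31
Eliminate b (×10 and ×20, subtract): -450·a = -1.700 → a = ∂h/∂x = +0.003778
Back-substitute: b = ∂h/∂y = +0.01400.
|∇h| = √(0.003778² + 0.01400²) = 0.0145
Seepage velocity v = K·i/n = 7.7 × 0.0145 / 0.27 = 0.4135 m/day.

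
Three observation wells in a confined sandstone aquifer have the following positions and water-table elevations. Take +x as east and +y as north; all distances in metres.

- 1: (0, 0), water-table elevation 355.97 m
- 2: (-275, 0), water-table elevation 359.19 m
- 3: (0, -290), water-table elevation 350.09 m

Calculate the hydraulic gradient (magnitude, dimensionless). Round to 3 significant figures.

0.0234

∂h/∂x = (359.19 − 355.97) / (-275 − 0) = -0.01171
∂h/∂y = (350.09 − 355.97) / (-290 − 0) = +0.02028
|∇h| = √(-0.01171² + 0.02028²) = 0.02342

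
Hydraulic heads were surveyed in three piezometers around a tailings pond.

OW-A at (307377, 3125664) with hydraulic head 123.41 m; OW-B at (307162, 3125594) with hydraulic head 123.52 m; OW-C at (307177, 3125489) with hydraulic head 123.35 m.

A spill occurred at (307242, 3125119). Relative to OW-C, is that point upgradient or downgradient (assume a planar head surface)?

downgradient

With h = a·x + b·y + c and OW-A as origin, the differences give:
  (-215)·a + (-70)·b = +0.11
  (-200)·a + (-175)·b = -0.06
Eliminate b (×(-175) and ×(-70), subtract): 23625·a = -23.450 → a = ∂h/∂x = -0.0009926
Back-substitute: b = ∂h/∂y = +0.001477.
Head at (307242, 3125119) = 123.41 + (-0.0009926)·(-135) + (+0.001477)·(-545) = 122.74 m.
That is lower than the 123.35 m at OW-C, so the point is downgradient.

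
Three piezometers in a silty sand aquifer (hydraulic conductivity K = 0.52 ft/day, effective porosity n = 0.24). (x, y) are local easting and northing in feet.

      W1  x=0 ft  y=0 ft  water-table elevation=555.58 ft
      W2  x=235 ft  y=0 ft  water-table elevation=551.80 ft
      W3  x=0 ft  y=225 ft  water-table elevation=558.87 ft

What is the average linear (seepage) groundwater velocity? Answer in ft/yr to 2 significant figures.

17 ft/yr

∂h/∂x = (551.80 − 555.58) / (235 − 0) = -0.01609
∂h/∂y = (558.87 − 555.58) / (225 − 0) = +0.01462
|∇h| = √(-0.01609² + 0.01462²) = 0.02174
Seepage velocity v = K·i/n = 0.52 × 0.02174 / 0.24 = 0.0471 ft/day = 17.2 ft/yr.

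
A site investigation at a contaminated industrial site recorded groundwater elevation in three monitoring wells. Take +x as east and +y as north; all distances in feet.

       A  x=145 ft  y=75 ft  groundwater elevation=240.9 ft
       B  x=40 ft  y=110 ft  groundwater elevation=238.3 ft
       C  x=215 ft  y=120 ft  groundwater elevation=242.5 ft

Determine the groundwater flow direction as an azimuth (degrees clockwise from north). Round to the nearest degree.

275°

With h = a·x + b·y + c and A as origin, the differences give:
  (-105)·a + 35·b = -2.6
  70·a + 45·b = +1.6
Eliminate b (×45 and ×35, subtract): -7175·a = -173.00 → a = ∂h/∂x = +0.02411
Back-substitute: b = ∂h/∂y = -0.001951.
Flow direction (−∇h) has components (-0.02411 E, +0.001951 N).
Azimuth = atan2(E, N) = atan2(-0.02411, +0.001951) = 274.6° ≈ 275°.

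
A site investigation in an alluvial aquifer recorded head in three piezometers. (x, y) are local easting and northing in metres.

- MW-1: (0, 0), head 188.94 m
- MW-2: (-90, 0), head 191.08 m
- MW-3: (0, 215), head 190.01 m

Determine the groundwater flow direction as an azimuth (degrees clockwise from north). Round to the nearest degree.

∂h/∂x = (191.08 − 188.94) / (-90 − 0) = -0.02378
∂h/∂y = (190.01 − 188.94) / (215 − 0) = +0.004977
Flow direction (−∇h) has components (+0.02378 E, -0.004977 N).
Azimuth = atan2(E, N) = atan2(+0.02378, -0.004977) = 101.8° ≈ 102°.

102°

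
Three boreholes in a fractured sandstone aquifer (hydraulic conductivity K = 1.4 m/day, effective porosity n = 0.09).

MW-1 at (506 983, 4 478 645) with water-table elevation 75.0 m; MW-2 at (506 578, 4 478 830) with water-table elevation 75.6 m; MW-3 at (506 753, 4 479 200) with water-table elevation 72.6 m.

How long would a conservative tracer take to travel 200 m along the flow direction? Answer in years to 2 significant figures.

4.7 years

Three-point gradient (reference MW-1): Δ to MW-2 = (-405, 185, +0.6), Δ to MW-3 = (-230, 555, -2.4).
∂h/∂x = -0.004264, ∂h/∂y = -0.006091 (det = -182225).
|∇h| = √(-0.004264² + -0.006091²) = 0.007435
Seepage velocity v = K·i/n = 1.4 × 0.007435 / 0.09 = 0.1157 m/day.
t = 200 / 0.1157 = 1729 days = 4.73 years.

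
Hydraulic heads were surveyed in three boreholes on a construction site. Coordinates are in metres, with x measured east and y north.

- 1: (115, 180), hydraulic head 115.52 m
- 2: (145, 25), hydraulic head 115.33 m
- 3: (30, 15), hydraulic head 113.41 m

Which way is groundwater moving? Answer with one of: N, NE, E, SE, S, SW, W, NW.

W

Differences from 1: to 2 (Δx, Δy, Δh) = (30, -155, -0.19); to 3 = (-85, -165, -2.11).
Solve a·Δx + b·Δy = Δh: det = 30·(-165) − (-85)·(-155) = -18125.
∂h/∂x = [(-0.19)·(-165) − (-2.11)·(-155)] / -18125 = +0.01631
∂h/∂y = [30·(-2.11) − (-85)·(-0.19)] / -18125 = +0.004383
Flow = −∇h = (-0.01631 east, -0.004383 north), which points west.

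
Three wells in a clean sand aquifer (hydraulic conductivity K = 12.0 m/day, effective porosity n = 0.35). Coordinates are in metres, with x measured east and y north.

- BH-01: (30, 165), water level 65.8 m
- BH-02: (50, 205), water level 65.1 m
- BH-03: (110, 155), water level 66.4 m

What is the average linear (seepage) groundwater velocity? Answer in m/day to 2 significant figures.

0.71 m/day

Taking BH-01 as reference: BH-02−BH-01 = (20, 40, -0.7); BH-03−BH-01 = (80, -10, +0.6).
Solve a·Δx + b·Δy = Δh: det = 20·(-10) − 80·40 = -3400.
∂h/∂x = [(-0.7)·(-10) − (+0.6)·40] / -3400 = +0.005000
∂h/∂y = [20·(+0.6) − 80·(-0.7)] / -3400 = -0.02000
|∇h| = √(0.005000² + -0.02000²) = 0.02062
Seepage velocity v = K·i/n = 12.0 × 0.02062 / 0.35 = 0.707 m/day.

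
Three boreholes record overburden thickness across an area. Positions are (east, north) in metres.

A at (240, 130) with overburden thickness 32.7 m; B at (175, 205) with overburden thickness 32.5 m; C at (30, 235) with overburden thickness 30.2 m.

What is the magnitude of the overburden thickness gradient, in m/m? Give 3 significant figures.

Three-point gradient (reference A): Δ to B = (-65, 75, -0.2), Δ to C = (-210, 105, -2.5).
∂d/∂x = +0.01866, ∂d/∂y = +0.01350 (det = 8925).
|∇f| = √(0.01866² + 0.01350²) = 0.02303 m/m

0.0230 m/m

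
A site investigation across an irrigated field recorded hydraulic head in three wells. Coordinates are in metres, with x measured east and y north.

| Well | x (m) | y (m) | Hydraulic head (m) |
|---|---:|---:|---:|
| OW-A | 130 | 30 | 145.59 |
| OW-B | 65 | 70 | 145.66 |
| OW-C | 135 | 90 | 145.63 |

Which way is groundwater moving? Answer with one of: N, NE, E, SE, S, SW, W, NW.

SE

Differences from OW-A: to OW-B (Δx, Δy, Δh) = (-65, 40, +0.07); to OW-C = (5, 60, +0.04).
Determinant of the coordinate differences = (-65)·60 − 5·40 = -4100.
∂h/∂x = [(+0.07)·60 − (+0.04)·40] / -4100 = -0.0006341
∂h/∂y = [(-65)·(+0.04) − 5·(+0.07)] / -4100 = +0.0007195
Flow = −∇h = (+0.0006341 east, -0.0007195 north), which points southeast.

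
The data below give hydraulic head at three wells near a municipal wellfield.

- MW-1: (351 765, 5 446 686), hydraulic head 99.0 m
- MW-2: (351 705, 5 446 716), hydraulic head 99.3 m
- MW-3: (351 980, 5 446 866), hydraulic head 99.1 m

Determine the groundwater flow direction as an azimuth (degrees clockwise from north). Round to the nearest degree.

144°

Taking MW-1 as reference: MW-2−MW-1 = (-60, 30, +0.3); MW-3−MW-1 = (215, 180, +0.1).
Solve a·Δx + b·Δy = Δh: det = (-60)·180 − 215·30 = -17250.
∂h/∂x = [(+0.3)·180 − (+0.1)·30] / -17250 = -0.002957
∂h/∂y = [(-60)·(+0.1) − 215·(+0.3)] / -17250 = +0.004087
Flow direction (−∇h) has components (+0.002957 E, -0.004087 N).
Azimuth = atan2(E, N) = atan2(+0.002957, -0.004087) = 144.1° ≈ 144°.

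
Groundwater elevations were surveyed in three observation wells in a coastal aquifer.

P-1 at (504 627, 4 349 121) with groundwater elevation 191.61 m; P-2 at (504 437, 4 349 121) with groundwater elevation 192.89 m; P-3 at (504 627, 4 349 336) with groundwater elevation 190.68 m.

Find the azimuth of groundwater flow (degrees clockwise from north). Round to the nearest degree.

∂h/∂x = (192.89 − 191.61) / (504437 − 504627) = -0.006737
∂h/∂y = (190.68 − 191.61) / (4349336 − 4349121) = -0.004326
Flow direction (−∇h) has components (+0.006737 E, +0.004326 N).
Azimuth = atan2(E, N) = atan2(+0.006737, +0.004326) = 57.3° ≈ 057°.

057°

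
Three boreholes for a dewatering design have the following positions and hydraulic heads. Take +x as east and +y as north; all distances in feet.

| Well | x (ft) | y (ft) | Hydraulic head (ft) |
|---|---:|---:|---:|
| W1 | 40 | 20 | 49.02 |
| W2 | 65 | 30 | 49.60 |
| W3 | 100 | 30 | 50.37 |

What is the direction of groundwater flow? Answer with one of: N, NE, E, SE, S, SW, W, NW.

W

With h = a·x + b·y + c and W1 as origin, the differences give:
  25·a + 10·b = +0.58
  60·a + 10·b = +1.35
Eliminate b (×10 and ×10, subtract): -350·a = -7.700 → a = ∂h/∂x = +0.02200
Back-substitute: b = ∂h/∂y = +0.003000.
Flow = −∇h = (-0.02200 east, -0.003000 north), which points west.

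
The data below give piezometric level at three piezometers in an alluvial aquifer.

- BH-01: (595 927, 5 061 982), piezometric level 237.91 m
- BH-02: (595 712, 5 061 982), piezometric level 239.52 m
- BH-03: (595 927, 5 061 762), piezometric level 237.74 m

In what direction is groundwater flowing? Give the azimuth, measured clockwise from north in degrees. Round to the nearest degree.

∂h/∂x = (239.52 − 237.91) / (595712 − 595927) = -0.007488
∂h/∂y = (237.74 − 237.91) / (5061762 − 5061982) = +0.0007727
Flow direction (−∇h) has components (+0.007488 E, -0.0007727 N).
Azimuth = atan2(E, N) = atan2(+0.007488, -0.0007727) = 95.9° ≈ 096°.

096°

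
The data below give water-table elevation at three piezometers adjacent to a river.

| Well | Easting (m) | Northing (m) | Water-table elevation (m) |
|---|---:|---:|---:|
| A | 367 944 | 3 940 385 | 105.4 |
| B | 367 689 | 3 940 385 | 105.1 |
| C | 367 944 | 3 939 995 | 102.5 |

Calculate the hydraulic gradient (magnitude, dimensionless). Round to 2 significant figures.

0.0075

∂h/∂x = (105.1 − 105.4) / (367689 − 367944) = +0.001176
∂h/∂y = (102.5 − 105.4) / (3939995 − 3940385) = +0.007436
|∇h| = √(0.001176² + 0.007436²) = 0.007528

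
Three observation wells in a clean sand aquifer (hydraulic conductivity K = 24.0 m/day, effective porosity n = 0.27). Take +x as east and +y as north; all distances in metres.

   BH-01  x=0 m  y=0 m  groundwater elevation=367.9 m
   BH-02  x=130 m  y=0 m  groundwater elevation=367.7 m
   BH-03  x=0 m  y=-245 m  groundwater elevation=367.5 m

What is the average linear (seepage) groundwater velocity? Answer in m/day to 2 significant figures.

∂h/∂x = (367.7 − 367.9) / (130 − 0) = -0.001538
∂h/∂y = (367.5 − 367.9) / (-245 − 0) = +0.001633
|∇h| = √(-0.001538² + 0.001633²) = 0.002243
Seepage velocity v = K·i/n = 24.0 × 0.002243 / 0.27 = 0.1994 m/day.

0.20 m/day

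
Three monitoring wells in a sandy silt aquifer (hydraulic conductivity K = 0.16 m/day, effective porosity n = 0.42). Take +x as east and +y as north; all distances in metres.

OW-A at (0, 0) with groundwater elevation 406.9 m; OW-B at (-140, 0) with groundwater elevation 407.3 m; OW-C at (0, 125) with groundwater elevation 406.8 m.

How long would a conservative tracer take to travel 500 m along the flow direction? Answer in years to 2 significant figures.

∂h/∂x = (407.3 − 406.9) / (-140 − 0) = -0.002857
∂h/∂y = (406.8 − 406.9) / (125 − 0) = -0.0008000
|∇h| = √(-0.002857² + -0.0008000²) = 0.002967
Seepage velocity v = K·i/n = 0.16 × 0.002967 / 0.42 = 0.00113 m/day.
t = 500 / 0.00113 = 4.425e+05 days = 1.21e+03 years.

1200 years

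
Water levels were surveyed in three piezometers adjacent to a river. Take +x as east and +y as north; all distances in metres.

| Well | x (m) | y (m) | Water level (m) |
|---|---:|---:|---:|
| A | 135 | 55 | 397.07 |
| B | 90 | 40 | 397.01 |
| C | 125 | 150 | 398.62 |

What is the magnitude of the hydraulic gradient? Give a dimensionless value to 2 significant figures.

Differences from A: to B (Δx, Δy, Δh) = (-45, -15, -0.06); to C = (-10, 95, +1.55).
Determinant of the coordinate differences = (-45)·95 − (-10)·(-15) = -4425.
∂h/∂x = [(-0.06)·95 − (+1.55)·(-15)] / -4425 = -0.003966
∂h/∂y = [(-45)·(+1.55) − (-10)·(-0.06)] / -4425 = +0.01590
|∇h| = √(-0.003966² + 0.01590²) = 0.01639

0.016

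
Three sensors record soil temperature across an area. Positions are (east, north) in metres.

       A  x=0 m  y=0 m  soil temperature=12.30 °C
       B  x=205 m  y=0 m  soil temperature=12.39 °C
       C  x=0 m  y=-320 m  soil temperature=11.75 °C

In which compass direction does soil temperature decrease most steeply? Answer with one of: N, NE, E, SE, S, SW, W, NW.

S

∂T/∂x = (12.39 − 12.30) / (205 − 0) = +0.0004390
∂T/∂y = (11.75 − 12.30) / (-320 − 0) = +0.001719
Steepest decrease is along −∇f = (-0.0004390 E, -0.001719 N) → south.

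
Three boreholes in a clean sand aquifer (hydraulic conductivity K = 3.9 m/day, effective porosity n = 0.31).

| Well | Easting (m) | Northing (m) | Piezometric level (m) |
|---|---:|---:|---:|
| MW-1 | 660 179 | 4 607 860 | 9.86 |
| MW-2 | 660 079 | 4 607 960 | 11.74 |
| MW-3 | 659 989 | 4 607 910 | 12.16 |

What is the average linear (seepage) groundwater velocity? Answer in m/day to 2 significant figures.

0.17 m/day

Differences from MW-1: to MW-2 (Δx, Δy, Δh) = (-100, 100, +1.88); to MW-3 = (-190, 50, +2.30).
Determinant of the coordinate differences = (-100)·50 − (-190)·100 = 14000.
∂h/∂x = [(+1.88)·50 − (+2.30)·100] / 14000 = -0.009714
∂h/∂y = [(-100)·(+2.30) − (-190)·(+1.88)] / 14000 = +0.009086
|∇h| = √(-0.009714² + 0.009086²) = 0.0133
Seepage velocity v = K·i/n = 3.9 × 0.0133 / 0.31 = 0.1673 m/day.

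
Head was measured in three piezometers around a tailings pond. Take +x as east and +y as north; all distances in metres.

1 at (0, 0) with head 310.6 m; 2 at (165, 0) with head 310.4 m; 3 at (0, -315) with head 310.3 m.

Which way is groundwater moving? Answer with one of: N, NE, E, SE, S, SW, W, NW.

∂h/∂x = (310.4 − 310.6) / (165 − 0) = -0.001212
∂h/∂y = (310.3 − 310.6) / (-315 − 0) = +0.0009524
Flow = −∇h = (+0.001212 east, -0.0009524 north), which points southeast.

SE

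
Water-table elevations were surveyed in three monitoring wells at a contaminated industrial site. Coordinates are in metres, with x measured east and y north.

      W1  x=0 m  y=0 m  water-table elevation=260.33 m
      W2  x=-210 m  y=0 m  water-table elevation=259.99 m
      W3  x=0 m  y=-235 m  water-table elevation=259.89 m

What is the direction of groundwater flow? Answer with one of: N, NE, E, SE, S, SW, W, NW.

SW

∂h/∂x = (259.99 − 260.33) / (-210 − 0) = +0.001619
∂h/∂y = (259.89 − 260.33) / (-235 − 0) = +0.001872
Flow = −∇h = (-0.001619 east, -0.001872 north), which points southwest.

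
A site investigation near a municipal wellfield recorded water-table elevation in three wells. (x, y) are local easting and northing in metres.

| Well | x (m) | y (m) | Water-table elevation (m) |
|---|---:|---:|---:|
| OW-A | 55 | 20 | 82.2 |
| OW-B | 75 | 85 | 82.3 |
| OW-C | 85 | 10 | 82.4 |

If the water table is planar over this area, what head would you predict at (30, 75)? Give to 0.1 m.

82.0 m

Taking OW-A as reference: OW-B−OW-A = (20, 65, +0.1); OW-C−OW-A = (30, -10, +0.2).
Determinant of the coordinate differences = 20·(-10) − 30·65 = -2150.
∂h/∂x = [(+0.1)·(-10) − (+0.2)·65] / -2150 = +0.006512
∂h/∂y = [20·(+0.2) − 30·(+0.1)] / -2150 = -0.0004651
h(30, 75) = 82.2 + (+0.006512)·(-25) + (-0.0004651)·(55) = 82.2 -0.163 -0.026 = 82.012 m.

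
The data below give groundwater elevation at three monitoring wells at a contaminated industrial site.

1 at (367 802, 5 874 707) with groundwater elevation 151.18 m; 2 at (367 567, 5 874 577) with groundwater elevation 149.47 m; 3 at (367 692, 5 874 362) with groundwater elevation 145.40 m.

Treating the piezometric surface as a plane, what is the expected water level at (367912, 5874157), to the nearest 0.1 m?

141.3 m

Taking 1 as reference: 2−1 = (-235, -130, -1.71); 3−1 = (-110, -345, -5.78).
Solve a·Δx + b·Δy = Δh: det = (-235)·(-345) − (-110)·(-130) = 66775.
∂h/∂x = [(-1.71)·(-345) − (-5.78)·(-130)] / 66775 = -0.002418
∂h/∂y = [(-235)·(-5.78) − (-110)·(-1.71)] / 66775 = +0.01752
h(367912, 5874157) = 151.18 + (-0.002418)·(110) + (+0.01752)·(-550) = 151.18 -0.266 -9.638 = 141.276 m.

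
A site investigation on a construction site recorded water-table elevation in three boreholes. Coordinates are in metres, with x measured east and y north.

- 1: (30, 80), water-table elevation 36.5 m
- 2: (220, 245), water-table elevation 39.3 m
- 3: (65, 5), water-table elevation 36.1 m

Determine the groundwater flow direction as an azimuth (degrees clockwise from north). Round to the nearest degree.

With h = a·x + b·y + c and 1 as origin, the differences give:
  190·a + 165·b = +2.8
  35·a + (-75)·b = -0.4
Eliminate b (×(-75) and ×165, subtract): -20025·a = -144.00 → a = ∂h/∂x = +0.007191
Back-substitute: b = ∂h/∂y = +0.008689.
Flow direction (−∇h) has components (-0.007191 E, -0.008689 N).
Azimuth = atan2(E, N) = atan2(-0.007191, -0.008689) = 219.6° ≈ 220°.

220°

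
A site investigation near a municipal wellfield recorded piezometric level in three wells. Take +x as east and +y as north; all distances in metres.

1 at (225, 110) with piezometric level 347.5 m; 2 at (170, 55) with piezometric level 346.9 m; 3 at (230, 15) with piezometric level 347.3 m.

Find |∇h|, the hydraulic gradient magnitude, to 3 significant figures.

0.00874

Three-point gradient (reference 1): Δ to 2 = (-55, -55, -0.6), Δ to 3 = (5, -95, -0.2).
∂h/∂x = +0.008364, ∂h/∂y = +0.002545 (det = 5500).
|∇h| = √(0.008364² + 0.002545²) = 0.008743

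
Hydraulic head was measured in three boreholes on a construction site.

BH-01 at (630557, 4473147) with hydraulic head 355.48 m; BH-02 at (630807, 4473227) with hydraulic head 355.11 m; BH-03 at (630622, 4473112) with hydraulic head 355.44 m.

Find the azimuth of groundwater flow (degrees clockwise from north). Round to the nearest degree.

049°

With h = a·x + b·y + c and BH-01 as origin, the differences give:
  250·a + 80·b = -0.37
  65·a + (-35)·b = -0.04
Eliminate b (×(-35) and ×80, subtract): -13950·a = 16.150 → a = ∂h/∂x = -0.001158
Back-substitute: b = ∂h/∂y = -0.001007.
Flow direction (−∇h) has components (+0.001158 E, +0.001007 N).
Azimuth = atan2(E, N) = atan2(+0.001158, +0.001007) = 49.0° ≈ 049°.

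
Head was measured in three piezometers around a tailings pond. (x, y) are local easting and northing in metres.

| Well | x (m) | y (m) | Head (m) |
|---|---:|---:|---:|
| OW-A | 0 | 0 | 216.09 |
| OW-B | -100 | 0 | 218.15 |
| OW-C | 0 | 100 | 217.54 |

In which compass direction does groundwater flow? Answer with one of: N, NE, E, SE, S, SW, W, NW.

∂h/∂x = (218.15 − 216.09) / (-100 − 0) = -0.02060
∂h/∂y = (217.54 − 216.09) / (100 − 0) = +0.01450
Flow = −∇h = (+0.02060 east, -0.01450 north), which points southeast.

SE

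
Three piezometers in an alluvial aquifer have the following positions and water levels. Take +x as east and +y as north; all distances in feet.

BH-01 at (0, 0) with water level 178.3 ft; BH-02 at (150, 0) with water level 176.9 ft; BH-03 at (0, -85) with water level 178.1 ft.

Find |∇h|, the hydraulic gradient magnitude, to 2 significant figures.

∂h/∂x = (176.9 − 178.3) / (150 − 0) = -0.009333
∂h/∂y = (178.1 − 178.3) / (-85 − 0) = +0.002353
|∇h| = √(-0.009333² + 0.002353²) = 0.009625

0.0096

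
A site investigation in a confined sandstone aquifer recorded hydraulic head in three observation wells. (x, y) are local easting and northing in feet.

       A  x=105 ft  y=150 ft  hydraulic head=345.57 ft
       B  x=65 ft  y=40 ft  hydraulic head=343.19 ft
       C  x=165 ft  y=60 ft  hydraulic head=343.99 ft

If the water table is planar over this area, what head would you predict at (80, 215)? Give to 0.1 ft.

Taking A as reference: B−A = (-40, -110, -2.38); C−A = (60, -90, -1.58).
Determinant of the coordinate differences = (-40)·(-90) − 60·(-110) = 10200.
∂h/∂x = [(-2.38)·(-90) − (-1.58)·(-110)] / 10200 = +0.003961
∂h/∂y = [(-40)·(-1.58) − 60·(-2.38)] / 10200 = +0.02020
h(80, 215) = 345.57 + (+0.003961)·(-25) + (+0.02020)·(65) = 345.57 -0.099 +1.313 = 346.784 ft.

346.8 ft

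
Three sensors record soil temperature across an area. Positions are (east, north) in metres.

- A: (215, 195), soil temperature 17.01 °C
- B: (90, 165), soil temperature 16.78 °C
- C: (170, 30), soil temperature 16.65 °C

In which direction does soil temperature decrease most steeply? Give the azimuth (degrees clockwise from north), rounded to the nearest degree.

218°

With T = a·x + b·y + c and A as origin, the differences give:
  (-125)·a + (-30)·b = -0.23
  (-45)·a + (-165)·b = -0.36
Eliminate b (×(-165) and ×(-30), subtract): 19275·a = 27.150 → a = ∂T/∂x = +0.001409
Back-substitute: b = ∂T/∂y = +0.001798.
Steepest decrease is along −∇f: components (-0.001409 E, -0.001798 N).
Azimuth = atan2(-0.001409, -0.001798) = 218.1° ≈ 218°.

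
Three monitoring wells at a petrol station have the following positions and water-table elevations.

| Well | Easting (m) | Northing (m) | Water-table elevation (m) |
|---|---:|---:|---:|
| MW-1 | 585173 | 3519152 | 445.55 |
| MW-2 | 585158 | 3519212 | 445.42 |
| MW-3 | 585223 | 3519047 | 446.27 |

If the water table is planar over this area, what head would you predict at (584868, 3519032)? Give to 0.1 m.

438.9 m

Taking MW-1 as reference: MW-2−MW-1 = (-15, 60, -0.13); MW-3−MW-1 = (50, -105, +0.72).
Solve a·Δx + b·Δy = Δh: det = (-15)·(-105) − 50·60 = -1425.
∂h/∂x = [(-0.13)·(-105) − (+0.72)·60] / -1425 = +0.02074
∂h/∂y = [(-15)·(+0.72) − 50·(-0.13)] / -1425 = +0.003018
h(584868, 3519032) = 445.55 + (+0.02074)·(-305) + (+0.003018)·(-120) = 445.55 -6.325 -0.362 = 438.863 m.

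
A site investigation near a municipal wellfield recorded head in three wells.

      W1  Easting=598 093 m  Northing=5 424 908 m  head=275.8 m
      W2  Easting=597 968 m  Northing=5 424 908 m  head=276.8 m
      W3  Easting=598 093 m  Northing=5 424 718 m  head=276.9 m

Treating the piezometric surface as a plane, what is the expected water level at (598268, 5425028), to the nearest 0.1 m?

273.7 m

∂h/∂x = (276.8 − 275.8) / (597968 − 598093) = -0.008000
∂h/∂y = (276.9 − 275.8) / (5424718 − 5424908) = -0.005789
h(598268, 5425028) = 275.8 + (-0.008000)·(175) + (-0.005789)·(120) = 275.8 -1.400 -0.695 = 273.705 m.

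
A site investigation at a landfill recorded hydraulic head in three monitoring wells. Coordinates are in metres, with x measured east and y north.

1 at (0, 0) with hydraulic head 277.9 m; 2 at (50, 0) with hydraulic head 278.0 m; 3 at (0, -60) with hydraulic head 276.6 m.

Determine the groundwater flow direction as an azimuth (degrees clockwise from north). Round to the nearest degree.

∂h/∂x = (278.0 − 277.9) / (50 − 0) = +0.002000
∂h/∂y = (276.6 − 277.9) / (-60 − 0) = +0.02167
Flow direction (−∇h) has components (-0.002000 E, -0.02167 N).
Azimuth = atan2(E, N) = atan2(-0.002000, -0.02167) = 185.3° ≈ 185°.

185°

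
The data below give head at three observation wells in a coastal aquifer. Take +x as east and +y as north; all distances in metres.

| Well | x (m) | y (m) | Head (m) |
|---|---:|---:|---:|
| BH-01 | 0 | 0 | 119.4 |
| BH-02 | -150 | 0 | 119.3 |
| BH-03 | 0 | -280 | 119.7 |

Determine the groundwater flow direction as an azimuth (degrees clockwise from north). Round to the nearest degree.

∂h/∂x = (119.3 − 119.4) / (-150 − 0) = +0.0006667
∂h/∂y = (119.7 − 119.4) / (-280 − 0) = -0.001071
Flow direction (−∇h) has components (-0.0006667 E, +0.001071 N).
Azimuth = atan2(E, N) = atan2(-0.0006667, +0.001071) = 328.1° ≈ 328°.

328°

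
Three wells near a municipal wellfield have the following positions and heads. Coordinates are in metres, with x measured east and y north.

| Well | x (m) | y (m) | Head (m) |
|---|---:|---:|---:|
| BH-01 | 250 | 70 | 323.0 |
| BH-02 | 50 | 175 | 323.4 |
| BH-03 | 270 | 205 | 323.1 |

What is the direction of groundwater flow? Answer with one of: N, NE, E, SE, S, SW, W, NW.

Taking BH-01 as reference: BH-02−BH-01 = (-200, 105, +0.4); BH-03−BH-01 = (20, 135, +0.1).
Determinant of the coordinate differences = (-200)·135 − 20·105 = -29100.
∂h/∂x = [(+0.4)·135 − (+0.1)·105] / -29100 = -0.001495
∂h/∂y = [(-200)·(+0.1) − 20·(+0.4)] / -29100 = +0.0009622
Flow = −∇h = (+0.001495 east, -0.0009622 north), which points southeast.

SE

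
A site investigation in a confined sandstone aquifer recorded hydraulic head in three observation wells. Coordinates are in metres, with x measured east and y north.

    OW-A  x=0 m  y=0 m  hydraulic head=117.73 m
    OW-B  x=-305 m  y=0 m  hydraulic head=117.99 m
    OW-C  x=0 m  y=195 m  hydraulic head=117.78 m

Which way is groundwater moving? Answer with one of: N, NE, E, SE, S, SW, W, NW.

∂h/∂x = (117.99 − 117.73) / (-305 − 0) = -0.0008525
∂h/∂y = (117.78 − 117.73) / (195 − 0) = +0.0002564
Flow = −∇h = (+0.0008525 east, -0.0002564 north), which points east.

E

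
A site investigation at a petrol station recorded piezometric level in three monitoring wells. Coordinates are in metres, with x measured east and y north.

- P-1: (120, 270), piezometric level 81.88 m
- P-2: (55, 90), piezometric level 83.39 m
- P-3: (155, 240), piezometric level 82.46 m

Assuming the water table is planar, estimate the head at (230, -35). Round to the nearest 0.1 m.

Taking P-1 as reference: P-2−P-1 = (-65, -180, +1.51); P-3−P-1 = (35, -30, +0.58).
Solve a·Δx + b·Δy = Δh: det = (-65)·(-30) − 35·(-180) = 8250.
∂h/∂x = [(+1.51)·(-30) − (+0.58)·(-180)] / 8250 = +0.007164
∂h/∂y = [(-65)·(+0.58) − 35·(+1.51)] / 8250 = -0.01098
h(230, -35) = 81.88 + (+0.007164)·(110) + (-0.01098)·(-305) = 81.88 +0.788 +3.348 = 86.016 m.

86.0 m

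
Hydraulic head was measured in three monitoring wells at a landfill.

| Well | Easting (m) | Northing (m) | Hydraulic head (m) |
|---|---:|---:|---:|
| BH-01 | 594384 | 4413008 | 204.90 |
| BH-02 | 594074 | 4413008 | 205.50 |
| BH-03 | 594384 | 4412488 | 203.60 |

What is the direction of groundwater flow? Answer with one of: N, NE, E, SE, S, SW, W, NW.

∂h/∂x = (205.50 − 204.90) / (594074 − 594384) = -0.001935
∂h/∂y = (203.60 − 204.90) / (4412488 − 4413008) = +0.002500
Flow = −∇h = (+0.001935 east, -0.002500 north), which points southeast.

SE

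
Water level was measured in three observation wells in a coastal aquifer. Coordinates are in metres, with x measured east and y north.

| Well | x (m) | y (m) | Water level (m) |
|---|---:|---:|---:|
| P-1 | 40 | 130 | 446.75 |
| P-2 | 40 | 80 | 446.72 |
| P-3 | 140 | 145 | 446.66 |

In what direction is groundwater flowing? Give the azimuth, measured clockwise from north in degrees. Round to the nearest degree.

With h = a·x + b·y + c and P-1 as origin, the differences give:
  0·a + (-50)·b = -0.03
  100·a + 15·b = -0.09
Eliminate b (×15 and ×(-50), subtract): 5000·a = -4.950 → a = ∂h/∂x = -0.0009900
Back-substitute: b = ∂h/∂y = +0.0006000.
Flow direction (−∇h) has components (+0.0009900 E, -0.0006000 N).
Azimuth = atan2(E, N) = atan2(+0.0009900, -0.0006000) = 121.2° ≈ 121°.

121°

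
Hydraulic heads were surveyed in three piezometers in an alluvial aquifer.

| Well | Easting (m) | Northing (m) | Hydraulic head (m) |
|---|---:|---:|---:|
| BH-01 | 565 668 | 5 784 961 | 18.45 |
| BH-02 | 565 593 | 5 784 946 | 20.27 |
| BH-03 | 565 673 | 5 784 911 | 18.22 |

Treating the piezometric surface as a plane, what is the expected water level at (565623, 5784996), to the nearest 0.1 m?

19.6 m

With h = a·x + b·y + c and BH-01 as origin, the differences give:
  (-75)·a + (-15)·b = +1.82
  5·a + (-50)·b = -0.23
Eliminate b (×(-50) and ×(-15), subtract): 3825·a = -94.450 → a = ∂h/∂x = -0.02469
Back-substitute: b = ∂h/∂y = +0.002131.
h(565623, 5784996) = 18.45 + (-0.02469)·(-45) + (+0.002131)·(35) = 18.45 +1.111 +0.075 = 19.636 m.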